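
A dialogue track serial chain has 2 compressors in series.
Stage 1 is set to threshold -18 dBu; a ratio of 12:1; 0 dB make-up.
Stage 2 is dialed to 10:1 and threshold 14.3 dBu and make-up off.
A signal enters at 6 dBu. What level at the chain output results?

Stage 1: overshoot 24 dB → 24/12 = 2 dB → -16 dBu.
Stage 2: -16 dBu ≤ 14.3 dBu, so stage 2 doesn't engage; output -16 dBu.

-16 dBu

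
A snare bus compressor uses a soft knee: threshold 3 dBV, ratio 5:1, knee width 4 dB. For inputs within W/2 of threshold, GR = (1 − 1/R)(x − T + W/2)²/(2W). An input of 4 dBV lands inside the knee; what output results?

3.1 dBV

x − T + W/2 = 4 − 3 + 2 = 3.
GR = (1 − 1/5) × 3² / 8 = 0.8 × 9 / 8 = 0.9 dB.
Output = 4 − 0.9 = 3.1 dBV.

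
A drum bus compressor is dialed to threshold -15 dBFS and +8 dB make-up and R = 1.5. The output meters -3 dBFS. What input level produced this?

Before make-up, the level was -3 − 8 = -11 dBFS.
The compressed level sits -11 − (-15) = 4 dB over threshold.
Input overshoot = R × output overshoot = 6 dB → input = -15 + 6 = -9 dBFS.

-9 dBFS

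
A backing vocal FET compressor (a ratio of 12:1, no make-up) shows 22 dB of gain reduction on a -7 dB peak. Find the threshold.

Let T be the threshold. Output overshoot = (input overshoot)/R, so -29 − T = (-7 − T)/12.
12·(-29 − T) = -7 − T → 11·T = -348 − (-7) = -341.
T = -341/11 = -31 dB.

-31 dB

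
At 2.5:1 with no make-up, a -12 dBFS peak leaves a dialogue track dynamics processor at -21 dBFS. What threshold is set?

Gain reduction = -12 − (-21) = 9 dB; output overshoot = GR / (R − 1) = 9 / 1.5 = 6 dB.
Threshold = output − output overshoot = -21 − 6 = -27 dBFS.

-27 dBFS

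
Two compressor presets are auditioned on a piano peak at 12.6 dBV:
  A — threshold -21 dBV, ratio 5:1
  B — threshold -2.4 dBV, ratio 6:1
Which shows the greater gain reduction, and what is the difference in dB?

A: 33.6 dB over, compressed to 6.72 dB over, so 26.88 dB of GR.
B: 15 dB over, compressed to 2.5 dB over, so 12.5 dB of GR.
A applies 14.38 dB more gain reduction.

A, by 14.38 dB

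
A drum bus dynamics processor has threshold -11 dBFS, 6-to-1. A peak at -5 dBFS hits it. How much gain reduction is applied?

-5 dBFS exceeds the threshold by 6 dB.
A 6:1 ratio leaves 1 dB of that excess.
Gain reduction = 6 − 1 = 5 dB.

5 dB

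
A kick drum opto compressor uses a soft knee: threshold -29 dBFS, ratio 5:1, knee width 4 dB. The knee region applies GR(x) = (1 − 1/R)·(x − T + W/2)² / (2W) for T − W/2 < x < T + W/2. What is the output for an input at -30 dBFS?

-30.1 dBFS

x − T + W/2 = -30 − (-29) + 2 = 1.
GR = (1 − 1/5) × 1² / 8 = 0.8 × 1 / 8 = 0.1 dB.
Output = -30 − 0.1 = -30.1 dBFS.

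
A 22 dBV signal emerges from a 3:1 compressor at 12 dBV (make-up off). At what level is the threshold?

7 dBV

Let T be the threshold. Output overshoot = (input overshoot)/R, so 12 − T = (22 − T)/3.
3·(12 − T) = 22 − T → 2·T = 36 − 22 = 14.
T = 14/2 = 7 dBV.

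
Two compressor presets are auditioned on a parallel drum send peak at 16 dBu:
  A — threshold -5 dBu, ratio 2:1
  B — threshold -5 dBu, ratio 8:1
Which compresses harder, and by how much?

A: 21 dB over, compressed to 10.5 dB over, so 10.5 dB of GR.
B: 21 dB over, compressed to 2.625 dB over, so 18.375 dB of GR.
B applies 7.875 dB more gain reduction.

B, by 7.875 dB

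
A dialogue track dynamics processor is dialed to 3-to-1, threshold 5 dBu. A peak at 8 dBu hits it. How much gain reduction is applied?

The signal is 3 dB above threshold.
A 3:1 ratio leaves 1 dB of that excess.
So the signal is attenuated by 3 − 1 = 2 dB.

2 dB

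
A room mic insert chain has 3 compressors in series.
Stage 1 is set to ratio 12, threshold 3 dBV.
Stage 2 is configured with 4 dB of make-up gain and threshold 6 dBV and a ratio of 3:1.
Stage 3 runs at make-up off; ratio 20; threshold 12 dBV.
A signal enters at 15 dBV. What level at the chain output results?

8 dBV

Stage 1: 12 dB above 3 dBV, reduced 12:1 to 1 dB above → 4 dBV.
Stage 2: below threshold (4 ≤ 6); passes unchanged; make-up brings it to 8 dBV.
Stage 3: below threshold (8 ≤ 12); passes unchanged; output 8 dBV.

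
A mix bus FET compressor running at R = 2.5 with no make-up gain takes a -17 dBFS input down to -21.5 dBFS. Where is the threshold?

-24.5 dBFS

Input is 7.5 dB above T (since output overshoot × R = input overshoot: (-21.5 − T)·2.5 = -17 − T gives T = -24.5 dBFS).
Check: -24.5 + (-17 − (-24.5))/2.5 = -24.5 + 3 = -21.5 dBFS. ✓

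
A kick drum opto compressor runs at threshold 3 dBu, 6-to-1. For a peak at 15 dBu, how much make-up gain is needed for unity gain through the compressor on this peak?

The peak compresses to 3 + 12/6 = 5 dBu.
To reach 15 dBu requires 15 − 5 = 10 dB of make-up.

10 dB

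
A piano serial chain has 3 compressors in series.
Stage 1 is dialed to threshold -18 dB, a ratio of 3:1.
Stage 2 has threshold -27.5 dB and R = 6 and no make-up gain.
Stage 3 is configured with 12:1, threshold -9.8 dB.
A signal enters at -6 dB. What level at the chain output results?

Stage 1: overshoot 12 dB → 12/3 = 4 dB → -14 dB.
Stage 2: 13.5 dB above -27.5 dB, reduced 6:1 to 2.25 dB above → -25.25 dB.
Stage 3: below threshold (-25.25 ≤ -9.8); passes unchanged; output -25.25 dB.

-25.25 dB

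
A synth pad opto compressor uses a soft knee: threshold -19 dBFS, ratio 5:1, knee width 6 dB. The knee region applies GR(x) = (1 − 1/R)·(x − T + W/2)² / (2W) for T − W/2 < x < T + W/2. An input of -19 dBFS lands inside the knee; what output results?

-19.6 dBFS

x − T + W/2 = -19 − (-19) + 3 = 3.
GR = (1 − 1/5) × 3² / 12 = 0.8 × 9 / 12 = 0.6 dB.
Output = -19 − 0.6 = -19.6 dBFS.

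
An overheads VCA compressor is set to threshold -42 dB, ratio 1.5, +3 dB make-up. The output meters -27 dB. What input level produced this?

-24 dB

Before make-up, the level was -27 − 3 = -30 dB.
That's 12 dB above the -42 dB threshold.
Before 1.5:1 compression the overshoot was 12 × 1.5 = 18 dB, so input = -42 + 18 = -24 dB.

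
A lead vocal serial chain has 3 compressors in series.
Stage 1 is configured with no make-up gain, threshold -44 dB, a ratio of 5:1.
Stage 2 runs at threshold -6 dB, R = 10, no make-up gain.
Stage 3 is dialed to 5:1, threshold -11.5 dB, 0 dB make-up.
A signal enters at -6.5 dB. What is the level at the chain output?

Stage 1: overshoot 37.5 dB → 37.5/5 = 7.5 dB → -36.5 dB.
Stage 2: -36.5 dB is at or below the -6 dB threshold — no compression; output -36.5 dB.
Stage 3: -36.5 dB ≤ -11.5 dB, so stage 3 doesn't engage; output -36.5 dB.

-36.5 dB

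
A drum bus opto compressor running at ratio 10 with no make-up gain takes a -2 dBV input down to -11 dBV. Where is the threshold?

Let T be the threshold. Output overshoot = (input overshoot)/R, so -11 − T = (-2 − T)/10.
10·(-11 − T) = -2 − T → 9·T = -110 − (-2) = -108.
T = -108/9 = -12 dBV.

-12 dBV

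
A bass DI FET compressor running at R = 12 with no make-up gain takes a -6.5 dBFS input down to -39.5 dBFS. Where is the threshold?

Input is 36 dB above T (since output overshoot × R = input overshoot: (-39.5 − T)·12 = -6.5 − T gives T = -42.5 dBFS).
Check: -42.5 + (-6.5 − (-42.5))/12 = -42.5 + 3 = -39.5 dBFS. ✓

-42.5 dBFS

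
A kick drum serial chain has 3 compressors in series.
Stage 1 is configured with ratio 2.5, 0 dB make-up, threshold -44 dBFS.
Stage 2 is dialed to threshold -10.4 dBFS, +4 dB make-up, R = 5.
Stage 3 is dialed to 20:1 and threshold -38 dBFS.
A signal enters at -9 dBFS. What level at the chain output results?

Stage 1: overshoot 35 dB → 35/2.5 = 14 dB → -30 dBFS.
Stage 2: -30 dBFS ≤ -10.4 dBFS, so stage 2 doesn't engage; make-up brings it to -26 dBFS.
Stage 3: -26 dBFS is 12 dB over -38 dBFS; at 20:1 that becomes 0.6 dB over, giving -37.4 dBFS.

-37.4 dBFS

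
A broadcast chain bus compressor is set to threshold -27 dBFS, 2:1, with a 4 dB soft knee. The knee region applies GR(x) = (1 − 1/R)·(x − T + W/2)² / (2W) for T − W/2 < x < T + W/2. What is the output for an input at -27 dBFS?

x − T + W/2 = -27 − (-27) + 2 = 2.
GR = (1 − 1/2) × 2² / 8 = 0.5 × 4 / 8 = 0.25 dB.
Output = -27 − 0.25 = -27.25 dBFS.

-27.25 dBFS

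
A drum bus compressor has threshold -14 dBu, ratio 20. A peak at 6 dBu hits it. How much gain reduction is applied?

The signal is 20 dB above threshold.
After 20:1 compression the overshoot becomes 20/20 = 1 dB.
Gain reduction = 20 − 1 = 19 dB.

19 dB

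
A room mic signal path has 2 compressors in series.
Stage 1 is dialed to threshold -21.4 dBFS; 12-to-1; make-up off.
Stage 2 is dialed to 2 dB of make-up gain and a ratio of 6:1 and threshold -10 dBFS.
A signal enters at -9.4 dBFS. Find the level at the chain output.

Stage 1: -9.4 dBFS is 12 dB over -21.4 dBFS; at 12:1 that becomes 1 dB over, giving -20.4 dBFS.
Stage 2: below threshold (-20.4 ≤ -10); passes unchanged; make-up brings it to -18.4 dBFS.

-18.4 dBFS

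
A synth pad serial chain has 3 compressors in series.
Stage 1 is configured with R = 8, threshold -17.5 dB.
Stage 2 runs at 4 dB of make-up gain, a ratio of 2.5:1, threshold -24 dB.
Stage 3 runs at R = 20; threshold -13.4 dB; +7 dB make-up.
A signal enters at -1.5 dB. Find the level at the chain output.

-9.6 dB

Stage 1: overshoot 16 dB → 16/8 = 2 dB → -15.5 dB.
Stage 2: overshoot 8.5 dB → 8.5/2.5 = 3.4 dB → -20.6 dB; +4 dB make-up → -16.6 dB.
Stage 3: -16.6 dB is at or below the -13.4 dB threshold — no compression; make-up brings it to -9.6 dB.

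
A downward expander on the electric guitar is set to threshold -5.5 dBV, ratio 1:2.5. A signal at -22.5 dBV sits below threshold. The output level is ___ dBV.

The input is 17 dB below the -5.5 dBV threshold.
A 1:2.5 expander multiplies undershoot by 2.5: 17 × 2.5 = 42.5 dB below threshold.
Output = -5.5 − 42.5 = -48 dBV.

-48 dBV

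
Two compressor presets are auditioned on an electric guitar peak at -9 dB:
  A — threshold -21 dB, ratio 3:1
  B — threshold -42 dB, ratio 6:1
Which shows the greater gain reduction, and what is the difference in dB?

B, by 19.5 dB

A: GR = 12 − 12/3 = 8 dB.
B: GR = 33 − 33/6 = 27.5 dB.
B applies 19.5 dB more gain reduction.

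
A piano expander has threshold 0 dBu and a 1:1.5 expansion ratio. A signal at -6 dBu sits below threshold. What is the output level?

Below threshold, a 1:1.5 expander applies gain = (1.5−1)×(T − x) of attenuation.
(1.5−1) × 6 = 3 dB, so output = -6 − 3 = -9 dBu.

-9 dBu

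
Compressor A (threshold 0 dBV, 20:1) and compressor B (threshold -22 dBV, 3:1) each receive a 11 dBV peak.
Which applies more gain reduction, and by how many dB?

B, by 11.55 dB

A: 11 dB over, compressed to 0.55 dB over, so 10.45 dB of GR.
B: 33 dB over, compressed to 11 dB over, so 22 dB of GR.
B applies 11.55 dB more gain reduction.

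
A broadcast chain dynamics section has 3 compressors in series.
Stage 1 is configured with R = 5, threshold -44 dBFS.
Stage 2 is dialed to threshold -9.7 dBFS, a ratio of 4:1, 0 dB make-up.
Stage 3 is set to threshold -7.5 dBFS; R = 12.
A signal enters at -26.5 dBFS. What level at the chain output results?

Stage 1: 17.5 dB above -44 dBFS, reduced 5:1 to 3.5 dB above → -40.5 dBFS.
Stage 2: below threshold (-40.5 ≤ -9.7); passes unchanged; output -40.5 dBFS.
Stage 3: -40.5 dBFS is at or below the -7.5 dBFS threshold — no compression; output -40.5 dBFS.

-40.5 dBFS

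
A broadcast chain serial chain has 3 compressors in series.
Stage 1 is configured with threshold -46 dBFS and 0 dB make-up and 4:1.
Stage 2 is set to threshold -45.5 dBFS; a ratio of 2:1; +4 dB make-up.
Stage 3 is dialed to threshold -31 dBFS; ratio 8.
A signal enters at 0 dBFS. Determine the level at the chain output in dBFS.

Stage 1: 46 dB above -46 dBFS, reduced 4:1 to 11.5 dB above → -34.5 dBFS.
Stage 2: -34.5 dBFS is 11 dB over -45.5 dBFS; at 2:1 that becomes 5.5 dB over, giving -40 dBFS; +4 dB make-up → -36 dBFS.
Stage 3: -36 dBFS is at or below the -31 dBFS threshold — no compression; output -36 dBFS.

-36 dBFS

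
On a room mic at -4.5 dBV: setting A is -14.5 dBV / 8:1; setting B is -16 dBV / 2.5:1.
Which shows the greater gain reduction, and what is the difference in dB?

A, by 1.85 dB

A: GR = 10 − 10/8 = 8.75 dB.
B: GR = 11.5 − 11.5/2.5 = 6.9 dB.
A reduces 1.85 dB more.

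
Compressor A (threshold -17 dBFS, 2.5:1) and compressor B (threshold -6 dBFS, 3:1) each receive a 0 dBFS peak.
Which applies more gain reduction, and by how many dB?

A, by 6.2 dB

A: overshoot 17 dB → output overshoot 6.8 dB → GR 10.2 dB.
B: overshoot 6 dB → output overshoot 2 dB → GR 4 dB.
A reduces 6.2 dB more.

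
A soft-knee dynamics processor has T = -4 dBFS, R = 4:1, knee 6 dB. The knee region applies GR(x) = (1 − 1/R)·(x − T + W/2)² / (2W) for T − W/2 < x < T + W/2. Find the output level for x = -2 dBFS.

x − T + W/2 = -2 − (-4) + 3 = 5.
GR = (1 − 1/4) × 5² / 12 = 0.75 × 25 / 12 = 1.5625 dB.
Output = -2 − 1.5625 = -3.5625 dBFS.

-3.5625 dBFS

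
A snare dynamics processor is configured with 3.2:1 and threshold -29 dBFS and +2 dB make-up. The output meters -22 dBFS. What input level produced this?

-13 dBFS

Stripping the +2 dB make-up gives -24 dBFS at the gain stage.
Post-compression overshoot = -24 − (-29) = 5 dB.
Input overshoot = R × output overshoot = 16 dB → input = -29 + 16 = -13 dBFS.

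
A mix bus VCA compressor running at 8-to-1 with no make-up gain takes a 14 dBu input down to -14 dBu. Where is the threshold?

-18 dBu

Input is 32 dB above T (since output overshoot × R = input overshoot: (-14 − T)·8 = 14 − T gives T = -18 dBu).
Check: -18 + (14 − (-18))/8 = -18 + 4 = -14 dBu. ✓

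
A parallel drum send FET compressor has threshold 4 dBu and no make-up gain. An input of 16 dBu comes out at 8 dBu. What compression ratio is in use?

Input overshoot = 16 − 4 = 12 dB; output overshoot = 8 − 4 = 4 dB.
Ratio = 12 / 4 = 3.

3:1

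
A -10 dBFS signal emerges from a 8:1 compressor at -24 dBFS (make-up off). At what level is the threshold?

-26 dBFS

Gain reduction = -10 − (-24) = 14 dB; output overshoot = GR / (R − 1) = 14 / 7 = 2 dB.
Threshold = output − output overshoot = -24 − 2 = -26 dBFS.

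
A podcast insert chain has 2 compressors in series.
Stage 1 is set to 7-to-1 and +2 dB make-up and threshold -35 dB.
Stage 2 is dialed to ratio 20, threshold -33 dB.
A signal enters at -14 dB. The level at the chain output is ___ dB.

Stage 1: -14 dB is 21 dB over -35 dB; at 7:1 that becomes 3 dB over, giving -32 dB; +2 dB make-up → -30 dB.
Stage 2: -30 dB is 3 dB over -33 dB; at 20:1 that becomes 0.15 dB over, giving -32.85 dB.

-32.85 dB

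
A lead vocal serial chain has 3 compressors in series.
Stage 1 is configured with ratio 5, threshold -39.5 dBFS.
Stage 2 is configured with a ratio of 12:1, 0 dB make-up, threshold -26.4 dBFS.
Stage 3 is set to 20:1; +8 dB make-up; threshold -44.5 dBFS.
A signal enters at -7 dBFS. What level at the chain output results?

Stage 1: -7 dBFS is 32.5 dB over -39.5 dBFS; at 5:1 that becomes 6.5 dB over, giving -33 dBFS.
Stage 2: -33 dBFS ≤ -26.4 dBFS, so stage 2 doesn't engage; output -33 dBFS.
Stage 3: 11.5 dB above -44.5 dBFS, reduced 20:1 to 0.575 dB above → -43.925 dBFS; +8 dB make-up → -35.925 dBFS.

-35.925 dBFS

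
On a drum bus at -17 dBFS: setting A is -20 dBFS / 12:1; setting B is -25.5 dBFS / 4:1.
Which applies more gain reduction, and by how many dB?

A: 3 dB over, compressed to 0.25 dB over, so 2.75 dB of GR.
B: 8.5 dB over, compressed to 2.125 dB over, so 6.375 dB of GR.
B applies 3.625 dB more gain reduction.

B, by 3.625 dB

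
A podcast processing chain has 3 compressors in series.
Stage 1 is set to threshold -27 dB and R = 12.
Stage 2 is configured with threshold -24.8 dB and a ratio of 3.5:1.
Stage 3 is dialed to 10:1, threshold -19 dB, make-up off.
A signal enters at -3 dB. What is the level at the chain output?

-25 dB

Stage 1: -3 dB is 24 dB over -27 dB; at 12:1 that becomes 2 dB over, giving -25 dB.
Stage 2: -25 dB is at or below the -24.8 dB threshold — no compression; output -25 dB.
Stage 3: below threshold (-25 ≤ -19); passes unchanged; output -25 dB.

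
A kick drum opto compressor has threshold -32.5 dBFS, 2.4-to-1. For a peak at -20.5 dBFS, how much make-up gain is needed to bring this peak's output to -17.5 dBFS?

10 dB

The peak compresses to -32.5 + 12/2.4 = -27.5 dBFS.
To reach -17.5 dBFS requires -17.5 − (-27.5) = 10 dB of make-up.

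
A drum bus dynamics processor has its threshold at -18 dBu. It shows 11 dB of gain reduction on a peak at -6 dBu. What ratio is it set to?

12:1

Input overshoot = -6 − (-18) = 12 dB.
Output overshoot = 12 − 11 = 1 dB.
Ratio = input overshoot / output overshoot = 12 / 1 = 12.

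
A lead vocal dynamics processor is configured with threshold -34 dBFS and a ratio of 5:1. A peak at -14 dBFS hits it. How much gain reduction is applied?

16 dB

Overshoot = -14 − (-34) = 20 dB.
After 5:1 compression the overshoot becomes 20/5 = 4 dB.
Gain reduction = 20 − 4 = 16 dB.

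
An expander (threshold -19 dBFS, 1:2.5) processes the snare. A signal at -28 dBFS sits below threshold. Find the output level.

-41.5 dBFS

Below threshold, a 1:2.5 expander applies gain = (2.5−1)×(T − x) of attenuation.
(2.5−1) × 9 = 13.5 dB, so output = -28 − 13.5 = -41.5 dBFS.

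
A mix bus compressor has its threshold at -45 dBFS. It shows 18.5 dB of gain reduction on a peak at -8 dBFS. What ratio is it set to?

Input overshoot = -8 − (-45) = 37 dB.
Output overshoot = 37 − 18.5 = 18.5 dB.
Ratio = input overshoot / output overshoot = 37 / 18.5 = 2.

2:1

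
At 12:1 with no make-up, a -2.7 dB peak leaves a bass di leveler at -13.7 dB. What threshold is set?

-14.7 dB

Gain reduction = -2.7 − (-13.7) = 11 dB; output overshoot = GR / (R − 1) = 11 / 11 = 1 dB.
Threshold = output − output overshoot = -13.7 − 1 = -14.7 dB.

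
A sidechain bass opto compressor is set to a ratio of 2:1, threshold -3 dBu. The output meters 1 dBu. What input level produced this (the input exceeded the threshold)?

5 dBu

That's 4 dB above the -3 dBu threshold.
Undo the ratio: input overshoot = 4 × 2 = 8 dB, giving input = 5 dBu.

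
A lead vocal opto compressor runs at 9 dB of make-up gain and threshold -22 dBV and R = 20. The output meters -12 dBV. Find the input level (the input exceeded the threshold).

Stripping the +9 dB make-up gives -21 dBV at the gain stage.
The compressed level sits -21 − (-22) = 1 dB over threshold.
Before 20:1 compression the overshoot was 1 × 20 = 20 dB, so input = -22 + 20 = -2 dBV.

-2 dBV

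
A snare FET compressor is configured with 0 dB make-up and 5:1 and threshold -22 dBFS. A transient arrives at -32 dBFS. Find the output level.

-32 dBFS is 10 dB below the -22 dBFS threshold, so no gain reduction is applied.
Output = input = -32 dBFS.

-32 dBFS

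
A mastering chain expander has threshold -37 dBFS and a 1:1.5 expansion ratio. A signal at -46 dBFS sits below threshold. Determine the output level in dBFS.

Undershoot = (-37) − (-46) = 9 dB.
At 1:1.5, that expands to 13.5 dB under threshold.
Output = -37 − 13.5 = -50.5 dBFS.

-50.5 dBFS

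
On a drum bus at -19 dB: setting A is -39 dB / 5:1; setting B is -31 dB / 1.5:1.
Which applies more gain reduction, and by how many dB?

A, by 12 dB

A: overshoot 20 dB → output overshoot 4 dB → GR 16 dB.
B: overshoot 12 dB → output overshoot 8 dB → GR 4 dB.
A reduces 12 dB more.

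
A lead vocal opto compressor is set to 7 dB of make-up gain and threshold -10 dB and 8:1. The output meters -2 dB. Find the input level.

-2 dB

Before make-up, the level was -2 − 7 = -9 dB.
The compressed level sits -9 − (-10) = 1 dB over threshold.
Before 8:1 compression the overshoot was 1 × 8 = 8 dB, so input = -10 + 8 = -2 dB.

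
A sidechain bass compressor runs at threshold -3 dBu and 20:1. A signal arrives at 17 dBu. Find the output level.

-2 dBu

17 dBu sits 20 dB over threshold.
20:1 compression reduces that to 20/20 = 1 dB over.
That puts the output at -2 dBu.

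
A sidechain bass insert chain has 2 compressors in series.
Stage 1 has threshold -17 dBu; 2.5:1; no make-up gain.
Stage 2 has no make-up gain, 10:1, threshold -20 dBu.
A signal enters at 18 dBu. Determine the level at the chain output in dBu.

Stage 1: 18 dBu is 35 dB over -17 dBu; at 2.5:1 that becomes 14 dB over, giving -3 dBu.
Stage 2: 17 dB above -20 dBu, reduced 10:1 to 1.7 dB above → -18.3 dBu.

-18.3 dBu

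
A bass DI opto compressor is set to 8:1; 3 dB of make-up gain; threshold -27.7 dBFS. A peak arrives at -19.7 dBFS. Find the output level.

-23.7 dBFS

The input is 8 dB above the -27.7 dBFS threshold.
8:1 compression reduces that to 8/8 = 1 dB over.
That puts the output at -26.7 dBFS; make-up adds 3 dB, giving -23.7 dBFS.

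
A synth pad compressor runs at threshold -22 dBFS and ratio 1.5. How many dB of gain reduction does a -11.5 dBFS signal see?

3.5 dB

The signal is 10.5 dB above threshold.
A 1.5:1 ratio leaves 7 dB of that excess.
So the signal is attenuated by 10.5 − 7 = 3.5 dB.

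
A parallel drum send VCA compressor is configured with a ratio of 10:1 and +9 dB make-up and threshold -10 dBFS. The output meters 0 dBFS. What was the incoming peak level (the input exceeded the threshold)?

Before make-up, the level was 0 − 9 = -9 dBFS.
The compressed level sits -9 − (-10) = 1 dB over threshold.
Before 10:1 compression the overshoot was 1 × 10 = 10 dB, so input = -10 + 10 = 0 dBFS.

0 dBFS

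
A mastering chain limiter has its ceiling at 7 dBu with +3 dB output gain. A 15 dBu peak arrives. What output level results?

At ∞:1, everything above 7 dBu is held at the ceiling.
Output gain then adds 3 dB: 7 + 3 = 10 dBu.

10 dBu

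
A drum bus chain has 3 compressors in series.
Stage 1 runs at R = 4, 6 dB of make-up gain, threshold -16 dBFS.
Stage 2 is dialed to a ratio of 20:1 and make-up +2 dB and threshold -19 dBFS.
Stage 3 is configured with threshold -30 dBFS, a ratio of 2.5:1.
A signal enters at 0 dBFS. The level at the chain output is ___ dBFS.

Stage 1: 16 dB above -16 dBFS, reduced 4:1 to 4 dB above → -12 dBFS; +6 dB make-up → -6 dBFS.
Stage 2: overshoot 13 dB → 13/20 = 0.65 dB → -18.35 dBFS; +2 dB make-up → -16.35 dBFS.
Stage 3: -16.35 dBFS is 13.65 dB over -30 dBFS; at 2.5:1 that becomes 5.46 dB over, giving -24.54 dBFS.

-24.54 dBFS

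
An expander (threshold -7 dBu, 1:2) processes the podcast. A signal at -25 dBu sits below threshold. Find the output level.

Below threshold, a 1:2 expander applies gain = (2−1)×(T − x) of attenuation.
(2−1) × 18 = 18 dB, so output = -25 − 18 = -43 dBu.

-43 dBu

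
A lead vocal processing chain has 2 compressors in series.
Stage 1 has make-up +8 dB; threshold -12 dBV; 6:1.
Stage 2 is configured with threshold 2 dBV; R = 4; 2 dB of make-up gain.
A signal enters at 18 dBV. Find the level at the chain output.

3 dBV

Stage 1: 30 dB above -12 dBV, reduced 6:1 to 5 dB above → -7 dBV; +8 dB make-up → 1 dBV.
Stage 2: 1 dBV is at or below the 2 dBV threshold — no compression; make-up brings it to 3 dBV.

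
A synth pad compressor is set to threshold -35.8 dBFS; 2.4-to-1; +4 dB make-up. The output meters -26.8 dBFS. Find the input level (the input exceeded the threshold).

Before make-up, the level was -26.8 − 4 = -30.8 dBFS.
The compressed level sits -30.8 − (-35.8) = 5 dB over threshold.
Input overshoot = R × output overshoot = 12 dB → input = -35.8 + 12 = -23.8 dBFS.

-23.8 dBFS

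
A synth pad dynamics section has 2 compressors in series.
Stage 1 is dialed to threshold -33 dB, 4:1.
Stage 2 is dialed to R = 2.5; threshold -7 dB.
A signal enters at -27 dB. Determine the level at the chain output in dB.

Stage 1: overshoot 6 dB → 6/4 = 1.5 dB → -31.5 dB.
Stage 2: below threshold (-31.5 ≤ -7); passes unchanged; output -31.5 dB.

-31.5 dB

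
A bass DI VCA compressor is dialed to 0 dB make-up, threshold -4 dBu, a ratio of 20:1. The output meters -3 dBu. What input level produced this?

That's 1 dB above the -4 dBu threshold.
Before 20:1 compression the overshoot was 1 × 20 = 20 dB, so input = -4 + 20 = 16 dBu.

16 dBu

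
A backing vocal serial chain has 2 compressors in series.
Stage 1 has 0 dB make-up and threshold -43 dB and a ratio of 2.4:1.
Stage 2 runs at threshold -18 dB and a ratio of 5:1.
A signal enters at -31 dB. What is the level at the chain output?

Stage 1: overshoot 12 dB → 12/2.4 = 5 dB → -38 dB.
Stage 2: -38 dB ≤ -18 dB, so stage 2 doesn't engage; output -38 dB.

-38 dB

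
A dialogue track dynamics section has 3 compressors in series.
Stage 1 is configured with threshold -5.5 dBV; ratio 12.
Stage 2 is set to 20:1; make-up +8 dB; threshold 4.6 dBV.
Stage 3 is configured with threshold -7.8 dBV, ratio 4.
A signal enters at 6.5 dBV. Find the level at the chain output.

-4.975 dBV

Stage 1: overshoot 12 dB → 12/12 = 1 dB → -4.5 dBV.
Stage 2: below threshold (-4.5 ≤ 4.6); passes unchanged; make-up brings it to 3.5 dBV.
Stage 3: 11.3 dB above -7.8 dBV, reduced 4:1 to 2.825 dB above → -4.975 dBV.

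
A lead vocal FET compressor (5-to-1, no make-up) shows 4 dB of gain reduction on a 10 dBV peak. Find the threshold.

5 dBV

Input is 5 dB above T (since output overshoot × R = input overshoot: (6 − T)·5 = 10 − T gives T = 5 dBV).
Check: 5 + (10 − 5)/5 = 5 + 1 = 6 dBV. ✓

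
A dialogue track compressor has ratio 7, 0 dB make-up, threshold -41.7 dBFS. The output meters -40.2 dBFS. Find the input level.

That's 1.5 dB above the -41.7 dBFS threshold.
Input overshoot = R × output overshoot = 10.5 dB → input = -41.7 + 10.5 = -31.2 dBFS.

-31.2 dBFS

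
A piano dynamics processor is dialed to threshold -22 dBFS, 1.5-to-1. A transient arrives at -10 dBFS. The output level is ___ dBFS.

-14 dBFS

The input is 12 dB above the -22 dBFS threshold.
The 12 dB excess becomes 8 dB after 1.5:1 reduction.
Output = -22 + 8 = -14 dBFS.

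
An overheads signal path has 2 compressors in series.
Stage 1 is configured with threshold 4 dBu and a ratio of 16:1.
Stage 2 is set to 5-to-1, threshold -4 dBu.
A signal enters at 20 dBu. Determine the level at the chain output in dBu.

Stage 1: overshoot 16 dB → 16/16 = 1 dB → 5 dBu.
Stage 2: overshoot 9 dB → 9/5 = 1.8 dB → -2.2 dBu.

-2.2 dBu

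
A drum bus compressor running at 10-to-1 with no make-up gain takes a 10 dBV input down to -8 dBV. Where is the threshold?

Gain reduction = 10 − (-8) = 18 dB; output overshoot = GR / (R − 1) = 18 / 9 = 2 dB.
Threshold = output − output overshoot = -8 − 2 = -10 dBV.

-10 dBV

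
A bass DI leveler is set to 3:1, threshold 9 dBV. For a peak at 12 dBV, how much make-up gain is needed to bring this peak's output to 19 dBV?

The peak compresses to 9 + 3/3 = 10 dBV.
To reach 19 dBV requires 19 − 10 = 9 dB of make-up.

9 dB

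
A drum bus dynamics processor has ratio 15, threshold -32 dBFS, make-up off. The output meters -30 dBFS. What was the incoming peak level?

The compressed level sits -30 − (-32) = 2 dB over threshold.
Undo the ratio: input overshoot = 2 × 15 = 30 dB, giving input = -2 dBFS.

-2 dBFS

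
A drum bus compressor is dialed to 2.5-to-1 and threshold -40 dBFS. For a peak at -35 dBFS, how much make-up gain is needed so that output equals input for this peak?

Without make-up, output = threshold + overshoot/2.5 = -40 + 2 = -38 dBFS.
Gap to target: 3 dB.

3 dB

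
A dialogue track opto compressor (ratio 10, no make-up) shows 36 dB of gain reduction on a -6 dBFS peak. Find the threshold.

-46 dBFS

Input is 40 dB above T (since output overshoot × R = input overshoot: (-42 − T)·10 = -6 − T gives T = -46 dBFS).
Check: -46 + (-6 − (-46))/10 = -46 + 4 = -42 dBFS. ✓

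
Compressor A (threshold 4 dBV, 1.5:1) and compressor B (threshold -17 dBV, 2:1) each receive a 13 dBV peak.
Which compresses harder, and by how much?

B, by 12 dB

A: overshoot 9 dB → output overshoot 6 dB → GR 3 dB.
B: overshoot 30 dB → output overshoot 15 dB → GR 15 dB.
Difference: 12 dB in favour of B.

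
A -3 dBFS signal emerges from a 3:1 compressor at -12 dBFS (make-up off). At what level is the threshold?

-16.5 dBFS

Gain reduction = -3 − (-12) = 9 dB; output overshoot = GR / (R − 1) = 9 / 2 = 4.5 dB.
Threshold = output − output overshoot = -12 − 4.5 = -16.5 dBFS.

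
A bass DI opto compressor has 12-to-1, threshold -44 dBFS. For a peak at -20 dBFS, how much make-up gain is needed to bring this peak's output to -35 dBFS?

7 dB

Overshoot 24 dB → 24/12 = 2 dB after compression, so the compressed level is -44 + 2 = -42 dBFS.
Make-up = target − compressed = -35 − (-42) = 7 dB.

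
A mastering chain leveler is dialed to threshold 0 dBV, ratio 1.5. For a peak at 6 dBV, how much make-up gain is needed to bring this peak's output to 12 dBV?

The peak compresses to 0 + 6/1.5 = 4 dBV.
To reach 12 dBV requires 12 − 4 = 8 dB of make-up.

8 dB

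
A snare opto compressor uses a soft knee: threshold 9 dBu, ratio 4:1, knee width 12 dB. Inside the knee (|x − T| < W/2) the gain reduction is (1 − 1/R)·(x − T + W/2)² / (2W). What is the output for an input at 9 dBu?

7.875 dBu

x − T + W/2 = 9 − 9 + 6 = 6.
GR = (1 − 1/4) × 6² / 24 = 0.75 × 36 / 24 = 1.125 dB.
Output = 9 − 1.125 = 7.875 dBu.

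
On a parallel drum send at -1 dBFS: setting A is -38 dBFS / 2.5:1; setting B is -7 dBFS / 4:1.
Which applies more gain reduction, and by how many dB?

A, by 17.7 dB

A: 37 dB over, compressed to 14.8 dB over, so 22.2 dB of GR.
B: 6 dB over, compressed to 1.5 dB over, so 4.5 dB of GR.
Difference: 17.7 dB in favour of A.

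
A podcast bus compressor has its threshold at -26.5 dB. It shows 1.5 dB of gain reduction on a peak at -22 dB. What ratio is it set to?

1.5:1

Input overshoot = -22 − (-26.5) = 4.5 dB.
Output overshoot = 4.5 − 1.5 = 3 dB.
Ratio = input overshoot / output overshoot = 4.5 / 3 = 1.5.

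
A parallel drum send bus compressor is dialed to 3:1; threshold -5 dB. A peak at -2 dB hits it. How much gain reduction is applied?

2 dB

The signal is 3 dB above threshold.
After 3:1 compression the overshoot becomes 3/3 = 1 dB.
GR = overshoot in − overshoot out = 3 − 1 = 2 dB.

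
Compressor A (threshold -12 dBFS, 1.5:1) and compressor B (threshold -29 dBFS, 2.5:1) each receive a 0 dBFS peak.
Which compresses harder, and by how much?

B, by 13.4 dB

A: GR = 12 − 12/1.5 = 4 dB.
B: GR = 29 − 29/2.5 = 17.4 dB.
B reduces 13.4 dB more.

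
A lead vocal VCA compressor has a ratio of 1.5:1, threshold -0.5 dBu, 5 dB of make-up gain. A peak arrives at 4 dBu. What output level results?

7.5 dBu

The input is 4.5 dB above the -0.5 dBu threshold.
At 1.5:1 the overshoot is divided by 1.5, leaving 3 dB above threshold.
That puts the output at 2.5 dBu; make-up adds 5 dB, giving 7.5 dBu.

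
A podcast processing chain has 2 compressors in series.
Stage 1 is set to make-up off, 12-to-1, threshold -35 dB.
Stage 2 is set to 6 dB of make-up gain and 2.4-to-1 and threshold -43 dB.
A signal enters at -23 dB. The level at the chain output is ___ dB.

Stage 1: 12 dB above -35 dB, reduced 12:1 to 1 dB above → -34 dB.
Stage 2: -34 dB is 9 dB over -43 dB; at 2.4:1 that becomes 3.75 dB over, giving -39.25 dB; +6 dB make-up → -33.25 dB.

-33.25 dB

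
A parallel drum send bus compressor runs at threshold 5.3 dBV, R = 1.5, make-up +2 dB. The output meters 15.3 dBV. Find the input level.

Stripping the +2 dB make-up gives 13.3 dBV at the gain stage.
Post-compression overshoot = 13.3 − 5.3 = 8 dB.
Before 1.5:1 compression the overshoot was 8 × 1.5 = 12 dB, so input = 5.3 + 12 = 17.3 dBV.

17.3 dBV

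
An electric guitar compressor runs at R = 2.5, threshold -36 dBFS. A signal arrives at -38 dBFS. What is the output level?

-38 dBFS is 2 dB below the -36 dBFS threshold, so no gain reduction is applied.
Output = input = -38 dBFS.

-38 dBFS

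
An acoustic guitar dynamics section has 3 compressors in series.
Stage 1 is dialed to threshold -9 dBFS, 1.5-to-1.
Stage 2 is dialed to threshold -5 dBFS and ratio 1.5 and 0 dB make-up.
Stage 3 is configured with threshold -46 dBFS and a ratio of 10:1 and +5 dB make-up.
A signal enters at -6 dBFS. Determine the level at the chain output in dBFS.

Stage 1: overshoot 3 dB → 3/1.5 = 2 dB → -7 dBFS.
Stage 2: -7 dBFS is at or below the -5 dBFS threshold — no compression; output -7 dBFS.
Stage 3: overshoot 39 dB → 39/10 = 3.9 dB → -42.1 dBFS; +5 dB make-up → -37.1 dBFS.

-37.1 dBFS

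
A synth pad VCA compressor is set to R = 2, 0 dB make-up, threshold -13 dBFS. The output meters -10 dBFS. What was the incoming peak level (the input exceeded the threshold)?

-7 dBFS

Post-compression overshoot = -10 − (-13) = 3 dB.
Undo the ratio: input overshoot = 3 × 2 = 6 dB, giving input = -7 dBFS.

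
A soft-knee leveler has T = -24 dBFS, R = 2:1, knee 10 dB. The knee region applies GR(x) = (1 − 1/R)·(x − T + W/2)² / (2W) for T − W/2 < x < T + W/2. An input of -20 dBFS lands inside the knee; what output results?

x − T + W/2 = -20 − (-24) + 5 = 9.
GR = (1 − 1/2) × 9² / 20 = 0.5 × 81 / 20 = 2.025 dB.
Output = -20 − 2.025 = -22.025 dBFS.

-22.025 dBFS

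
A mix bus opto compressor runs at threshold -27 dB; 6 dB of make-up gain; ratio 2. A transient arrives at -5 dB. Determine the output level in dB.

-10 dB

-5 dB sits 22 dB over threshold.
The 22 dB excess becomes 11 dB after 2:1 reduction.
That puts the output at -16 dB; make-up adds 6 dB, giving -10 dB.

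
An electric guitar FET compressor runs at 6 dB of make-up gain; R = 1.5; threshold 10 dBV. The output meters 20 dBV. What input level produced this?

16 dBV

Remove make-up: 20 − 6 = 14 dBV.
That's 4 dB above the 10 dBV threshold.
Input overshoot = R × output overshoot = 6 dB → input = 10 + 6 = 16 dBV.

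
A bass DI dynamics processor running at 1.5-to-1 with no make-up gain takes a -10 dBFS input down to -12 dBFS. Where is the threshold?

Let T be the threshold. Output overshoot = (input overshoot)/R, so -12 − T = (-10 − T)/1.5.
1.5·(-12 − T) = -10 − T → 0.5·T = -18 − (-10) = -8.
T = -8/0.5 = -16 dBFS.

-16 dBFS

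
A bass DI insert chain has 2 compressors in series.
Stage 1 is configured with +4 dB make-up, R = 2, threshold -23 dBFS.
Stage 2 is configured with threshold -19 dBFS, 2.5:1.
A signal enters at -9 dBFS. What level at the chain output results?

Stage 1: -9 dBFS is 14 dB over -23 dBFS; at 2:1 that becomes 7 dB over, giving -16 dBFS; +4 dB make-up → -12 dBFS.
Stage 2: -12 dBFS is 7 dB over -19 dBFS; at 2.5:1 that becomes 2.8 dB over, giving -16.2 dBFS.

-16.2 dBFS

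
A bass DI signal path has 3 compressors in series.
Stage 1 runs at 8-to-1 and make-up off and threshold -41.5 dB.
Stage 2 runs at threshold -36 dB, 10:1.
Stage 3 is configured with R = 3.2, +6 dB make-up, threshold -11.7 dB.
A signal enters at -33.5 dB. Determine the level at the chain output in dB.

Stage 1: -33.5 dB is 8 dB over -41.5 dB; at 8:1 that becomes 1 dB over, giving -40.5 dB.
Stage 2: -40.5 dB ≤ -36 dB, so stage 2 doesn't engage; output -40.5 dB.
Stage 3: -40.5 dB ≤ -11.7 dB, so stage 3 doesn't engage; make-up brings it to -34.5 dB.

-34.5 dB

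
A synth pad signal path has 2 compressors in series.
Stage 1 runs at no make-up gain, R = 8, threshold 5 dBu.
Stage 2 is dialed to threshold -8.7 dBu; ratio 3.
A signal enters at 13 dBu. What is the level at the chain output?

-3.8 dBu

Stage 1: 8 dB above 5 dBu, reduced 8:1 to 1 dB above → 6 dBu.
Stage 2: 14.7 dB above -8.7 dBu, reduced 3:1 to 4.9 dB above → -3.8 dBu.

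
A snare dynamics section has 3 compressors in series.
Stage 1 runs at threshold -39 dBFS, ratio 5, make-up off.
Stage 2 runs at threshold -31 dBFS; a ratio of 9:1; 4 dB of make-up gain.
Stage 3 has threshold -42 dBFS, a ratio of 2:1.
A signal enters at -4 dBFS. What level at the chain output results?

-35 dBFS

Stage 1: -4 dBFS is 35 dB over -39 dBFS; at 5:1 that becomes 7 dB over, giving -32 dBFS.
Stage 2: below threshold (-32 ≤ -31); passes unchanged; make-up brings it to -28 dBFS.
Stage 3: -28 dBFS is 14 dB over -42 dBFS; at 2:1 that becomes 7 dB over, giving -35 dBFS.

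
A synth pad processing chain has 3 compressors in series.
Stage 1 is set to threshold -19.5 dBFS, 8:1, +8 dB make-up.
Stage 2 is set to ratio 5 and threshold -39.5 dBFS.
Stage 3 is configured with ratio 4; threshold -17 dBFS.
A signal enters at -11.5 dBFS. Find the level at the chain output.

Stage 1: 8 dB above -19.5 dBFS, reduced 8:1 to 1 dB above → -18.5 dBFS; +8 dB make-up → -10.5 dBFS.
Stage 2: 29 dB above -39.5 dBFS, reduced 5:1 to 5.8 dB above → -33.7 dBFS.
Stage 3: -33.7 dBFS ≤ -17 dBFS, so stage 3 doesn't engage; output -33.7 dBFS.

-33.7 dBFS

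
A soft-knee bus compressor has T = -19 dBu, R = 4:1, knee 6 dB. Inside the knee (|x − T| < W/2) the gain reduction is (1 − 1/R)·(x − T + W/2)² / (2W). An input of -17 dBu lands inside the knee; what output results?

x − T + W/2 = -17 − (-19) + 3 = 5.
GR = (1 − 1/4) × 5² / 12 = 0.75 × 25 / 12 = 1.5625 dB.
Output = -17 − 1.5625 = -18.5625 dBu.

-18.5625 dBu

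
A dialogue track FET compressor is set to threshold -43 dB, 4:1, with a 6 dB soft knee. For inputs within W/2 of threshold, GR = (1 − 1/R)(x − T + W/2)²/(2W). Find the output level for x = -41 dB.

x − T + W/2 = -41 − (-43) + 3 = 5.
GR = (1 − 1/4) × 5² / 12 = 0.75 × 25 / 12 = 1.5625 dB.
Output = -41 − 1.5625 = -42.5625 dB.

-42.5625 dB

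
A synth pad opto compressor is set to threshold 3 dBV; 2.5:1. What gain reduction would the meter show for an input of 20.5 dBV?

10.5 dB

The signal is 17.5 dB above threshold.
After 2.5:1 compression the overshoot becomes 17.5/2.5 = 7 dB.
Gain reduction = 17.5 − 7 = 10.5 dB.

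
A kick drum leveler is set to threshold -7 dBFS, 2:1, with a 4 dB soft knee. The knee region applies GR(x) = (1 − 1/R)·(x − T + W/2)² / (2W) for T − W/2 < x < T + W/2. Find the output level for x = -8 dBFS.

-8.0625 dBFS

x − T + W/2 = -8 − (-7) + 2 = 1.
GR = (1 − 1/2) × 1² / 8 = 0.5 × 1 / 8 = 0.0625 dB.
Output = -8 − 0.0625 = -8.0625 dBFS.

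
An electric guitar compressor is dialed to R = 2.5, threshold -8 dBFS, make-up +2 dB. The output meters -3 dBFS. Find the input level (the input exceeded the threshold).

-0.5 dBFS

Before make-up, the level was -3 − 2 = -5 dBFS.
The compressed level sits -5 − (-8) = 3 dB over threshold.
Undo the ratio: input overshoot = 3 × 2.5 = 7.5 dB, giving input = -0.5 dBFS.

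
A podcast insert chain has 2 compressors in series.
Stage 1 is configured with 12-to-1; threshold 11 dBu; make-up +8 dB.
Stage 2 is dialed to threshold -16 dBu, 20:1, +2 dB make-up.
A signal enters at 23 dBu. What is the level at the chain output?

Stage 1: 12 dB above 11 dBu, reduced 12:1 to 1 dB above → 12 dBu; +8 dB make-up → 20 dBu.
Stage 2: overshoot 36 dB → 36/20 = 1.8 dB → -14.2 dBu; +2 dB make-up → -12.2 dBu.

-12.2 dBu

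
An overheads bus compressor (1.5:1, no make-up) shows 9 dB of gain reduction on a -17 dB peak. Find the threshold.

Gain reduction = -17 − (-26) = 9 dB; output overshoot = GR / (R − 1) = 9 / 0.5 = 18 dB.
Threshold = output − output overshoot = -26 − 18 = -44 dB.

-44 dB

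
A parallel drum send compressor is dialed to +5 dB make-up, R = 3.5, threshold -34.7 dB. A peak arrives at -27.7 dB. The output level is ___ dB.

Overshoot: -27.7 − (-34.7) = 7 dB.
The 7 dB excess becomes 2 dB after 3.5:1 reduction.
Output = -34.7 + 2 = -32.7 dB; make-up adds 5 dB, giving -27.7 dB.

-27.7 dB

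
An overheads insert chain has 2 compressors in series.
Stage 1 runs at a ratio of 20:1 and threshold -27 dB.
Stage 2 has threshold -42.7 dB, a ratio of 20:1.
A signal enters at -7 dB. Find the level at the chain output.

Stage 1: 20 dB above -27 dB, reduced 20:1 to 1 dB above → -26 dB.
Stage 2: -26 dB is 16.7 dB over -42.7 dB; at 20:1 that becomes 0.835 dB over, giving -41.865 dB.

-41.865 dB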